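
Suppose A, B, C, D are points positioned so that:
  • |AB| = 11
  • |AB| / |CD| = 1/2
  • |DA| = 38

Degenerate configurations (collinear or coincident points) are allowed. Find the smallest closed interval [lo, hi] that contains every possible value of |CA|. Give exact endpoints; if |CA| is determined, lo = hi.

|CA| ∈ [16, 60]  (≈ [16.0000, 60.0000])

|AB| ∈ {11}
|AD| ∈ {38}
|CD| ∈ {22}
|BD| ∈ [27, 49]
|AC| ∈ [16, 60]
|BC| ∈ [5, 71]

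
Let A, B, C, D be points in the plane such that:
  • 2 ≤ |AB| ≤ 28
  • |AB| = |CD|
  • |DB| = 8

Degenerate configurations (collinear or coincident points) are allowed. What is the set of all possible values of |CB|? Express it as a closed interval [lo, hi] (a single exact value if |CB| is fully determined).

|CB| ∈ [0, 36]  (≈ [0.0000, 36.0000])

|AB| ∈ [2, 28]
|BD| ∈ {8}
|CD| ∈ [2, 28]
|AD| ∈ [0, 36]
|BC| ∈ [0, 36]
|AC| ∈ [0, 64]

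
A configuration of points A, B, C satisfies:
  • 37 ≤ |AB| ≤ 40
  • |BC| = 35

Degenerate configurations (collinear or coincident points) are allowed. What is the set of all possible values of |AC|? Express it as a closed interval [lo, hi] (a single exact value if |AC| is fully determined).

|AB| ∈ [37, 40]
|BC| ∈ {35}
|AC| ∈ [2, 75]

|AC| ∈ [2, 75]  (≈ [2.0000, 75.0000])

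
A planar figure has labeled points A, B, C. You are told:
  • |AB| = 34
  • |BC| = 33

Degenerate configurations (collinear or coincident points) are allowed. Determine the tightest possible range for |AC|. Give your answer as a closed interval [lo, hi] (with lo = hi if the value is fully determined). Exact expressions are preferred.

|AB| ∈ {34}
|BC| ∈ {33}
|AC| ∈ [1, 67]

|AC| ∈ [1, 67]  (≈ [1.0000, 67.0000])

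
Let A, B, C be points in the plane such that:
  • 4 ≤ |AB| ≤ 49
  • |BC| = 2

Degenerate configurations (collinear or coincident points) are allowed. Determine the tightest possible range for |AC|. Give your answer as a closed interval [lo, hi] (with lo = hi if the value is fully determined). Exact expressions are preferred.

|AC| ∈ [2, 51]  (≈ [2.0000, 51.0000])

|AB| ∈ [4, 49]
|BC| ∈ {2}
|AC| ∈ [2, 51]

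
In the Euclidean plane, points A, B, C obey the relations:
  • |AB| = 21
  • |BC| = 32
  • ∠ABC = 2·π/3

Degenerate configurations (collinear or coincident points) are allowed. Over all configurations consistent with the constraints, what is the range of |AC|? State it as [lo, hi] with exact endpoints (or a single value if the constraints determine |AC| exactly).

|AC| = √(2137)  (≈ 46.2277)

|AB| ∈ {21}
|BC| ∈ {32}
|AC| ∈ {√(2137)}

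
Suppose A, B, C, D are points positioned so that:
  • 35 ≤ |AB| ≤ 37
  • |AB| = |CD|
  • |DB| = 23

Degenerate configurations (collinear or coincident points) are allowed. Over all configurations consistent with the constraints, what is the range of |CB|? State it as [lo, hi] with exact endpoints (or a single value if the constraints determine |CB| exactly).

|AB| ∈ [35, 37]
|BD| ∈ {23}
|CD| ∈ [35, 37]
|AD| ∈ [12, 60]
|BC| ∈ [12, 60]
|AC| ∈ [0, 97]

|CB| ∈ [12, 60]  (≈ [12.0000, 60.0000])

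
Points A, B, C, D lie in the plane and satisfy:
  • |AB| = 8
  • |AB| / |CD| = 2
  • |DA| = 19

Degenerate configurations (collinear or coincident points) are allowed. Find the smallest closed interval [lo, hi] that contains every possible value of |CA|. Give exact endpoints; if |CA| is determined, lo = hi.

|CA| ∈ [15, 23]  (≈ [15.0000, 23.0000])

|AB| ∈ {8}
|AD| ∈ {19}
|CD| ∈ {4}
|BD| ∈ [11, 27]
|AC| ∈ [15, 23]
|BC| ∈ [7, 31]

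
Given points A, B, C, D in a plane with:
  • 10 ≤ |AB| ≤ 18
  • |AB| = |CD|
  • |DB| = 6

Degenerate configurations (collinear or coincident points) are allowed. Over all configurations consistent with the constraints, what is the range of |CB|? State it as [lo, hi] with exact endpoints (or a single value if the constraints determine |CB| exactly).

|AB| ∈ [10, 18]
|BD| ∈ {6}
|CD| ∈ [10, 18]
|AD| ∈ [4, 24]
|BC| ∈ [4, 24]
|AC| ∈ [0, 42]

|CB| ∈ [4, 24]  (≈ [4.0000, 24.0000])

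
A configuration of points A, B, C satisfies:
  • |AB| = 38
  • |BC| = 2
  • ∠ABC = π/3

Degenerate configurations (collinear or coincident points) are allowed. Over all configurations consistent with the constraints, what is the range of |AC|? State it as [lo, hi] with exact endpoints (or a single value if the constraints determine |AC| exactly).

|AB| ∈ {38}
|BC| ∈ {2}
|AC| ∈ {14·√(7)}

|AC| = 14·√(7)  (≈ 37.0405)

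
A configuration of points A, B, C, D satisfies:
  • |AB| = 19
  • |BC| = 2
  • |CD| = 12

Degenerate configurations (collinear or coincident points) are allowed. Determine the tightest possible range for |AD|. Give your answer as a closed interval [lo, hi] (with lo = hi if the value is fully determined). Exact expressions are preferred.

|AD| ∈ [5, 33]  (≈ [5.0000, 33.0000])

|AB| ∈ {19}
|BC| ∈ {2}
|CD| ∈ {12}
|AC| ∈ [17, 21]
|BD| ∈ [10, 14]
|AD| ∈ [5, 33]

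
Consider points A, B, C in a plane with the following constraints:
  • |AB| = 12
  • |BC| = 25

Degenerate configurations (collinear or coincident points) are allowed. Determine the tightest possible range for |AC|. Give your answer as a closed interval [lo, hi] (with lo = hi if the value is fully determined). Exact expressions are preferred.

|AC| ∈ [13, 37]  (≈ [13.0000, 37.0000])

|AB| ∈ {12}
|BC| ∈ {25}
|AC| ∈ [13, 37]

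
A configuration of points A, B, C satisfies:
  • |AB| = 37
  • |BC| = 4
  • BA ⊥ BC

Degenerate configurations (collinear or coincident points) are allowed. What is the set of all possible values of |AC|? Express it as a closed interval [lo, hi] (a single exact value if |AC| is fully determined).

|AC| = √(1385)  (≈ 37.2156)

|AB| ∈ {37}
|BC| ∈ {4}
|AC| ∈ {√(1385)}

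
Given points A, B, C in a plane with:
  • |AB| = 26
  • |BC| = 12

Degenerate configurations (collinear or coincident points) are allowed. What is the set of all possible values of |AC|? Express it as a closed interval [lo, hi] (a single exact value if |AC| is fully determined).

|AC| ∈ [14, 38]  (≈ [14.0000, 38.0000])

|AB| ∈ {26}
|BC| ∈ {12}
|AC| ∈ [14, 38]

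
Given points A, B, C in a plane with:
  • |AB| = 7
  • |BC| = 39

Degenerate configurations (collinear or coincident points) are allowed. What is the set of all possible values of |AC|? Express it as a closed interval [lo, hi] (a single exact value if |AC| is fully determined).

|AC| ∈ [32, 46]  (≈ [32.0000, 46.0000])

|AB| ∈ {7}
|BC| ∈ {39}
|AC| ∈ [32, 46]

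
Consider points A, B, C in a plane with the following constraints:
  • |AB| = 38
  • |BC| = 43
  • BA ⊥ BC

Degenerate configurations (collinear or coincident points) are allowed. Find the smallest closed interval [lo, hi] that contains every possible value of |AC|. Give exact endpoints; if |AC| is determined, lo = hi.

|AB| ∈ {38}
|BC| ∈ {43}
|AC| ∈ {√(3293)}

|AC| = √(3293)  (≈ 57.3847)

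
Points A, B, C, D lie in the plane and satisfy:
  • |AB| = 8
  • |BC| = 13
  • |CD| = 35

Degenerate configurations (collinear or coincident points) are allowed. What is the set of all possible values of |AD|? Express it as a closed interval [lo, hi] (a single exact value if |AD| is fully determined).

|AB| ∈ {8}
|BC| ∈ {13}
|CD| ∈ {35}
|AC| ∈ [5, 21]
|BD| ∈ [22, 48]
|AD| ∈ [14, 56]

|AD| ∈ [14, 56]  (≈ [14.0000, 56.0000])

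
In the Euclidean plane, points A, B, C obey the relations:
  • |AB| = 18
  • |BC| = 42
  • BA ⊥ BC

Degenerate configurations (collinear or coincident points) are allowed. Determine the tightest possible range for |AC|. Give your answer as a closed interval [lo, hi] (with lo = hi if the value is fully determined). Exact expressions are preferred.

|AC| = 6·√(58)  (≈ 45.6946)

|AB| ∈ {18}
|BC| ∈ {42}
|AC| ∈ {6·√(58)}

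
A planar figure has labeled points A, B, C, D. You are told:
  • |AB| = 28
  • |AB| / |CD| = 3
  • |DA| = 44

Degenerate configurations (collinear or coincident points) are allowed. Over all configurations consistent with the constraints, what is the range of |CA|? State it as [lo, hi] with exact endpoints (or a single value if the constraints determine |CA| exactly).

|AB| ∈ {28}
|AD| ∈ {44}
|CD| ∈ {28/3}
|BD| ∈ [16, 72]
|AC| ∈ [104/3, 160/3]
|BC| ∈ [20/3, 244/3]

|CA| ∈ [104/3, 160/3]  (≈ [34.6667, 53.3333])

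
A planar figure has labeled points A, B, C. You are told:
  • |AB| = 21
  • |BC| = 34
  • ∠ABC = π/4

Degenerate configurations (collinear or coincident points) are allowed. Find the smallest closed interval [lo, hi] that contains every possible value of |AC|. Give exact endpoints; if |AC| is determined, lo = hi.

|AC| = √(1597 - 714·√(2))  (≈ 24.2333)

|AB| ∈ {21}
|BC| ∈ {34}
|AC| ∈ {√(1597 - 714·√(2))}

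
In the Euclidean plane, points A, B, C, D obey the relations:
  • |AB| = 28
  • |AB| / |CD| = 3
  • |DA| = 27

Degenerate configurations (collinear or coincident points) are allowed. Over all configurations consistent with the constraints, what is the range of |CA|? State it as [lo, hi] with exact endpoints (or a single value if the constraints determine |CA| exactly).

|AB| ∈ {28}
|AD| ∈ {27}
|CD| ∈ {28/3}
|BD| ∈ [1, 55]
|AC| ∈ [53/3, 109/3]
|BC| ∈ [0, 193/3]

|CA| ∈ [53/3, 109/3]  (≈ [17.6667, 36.3333])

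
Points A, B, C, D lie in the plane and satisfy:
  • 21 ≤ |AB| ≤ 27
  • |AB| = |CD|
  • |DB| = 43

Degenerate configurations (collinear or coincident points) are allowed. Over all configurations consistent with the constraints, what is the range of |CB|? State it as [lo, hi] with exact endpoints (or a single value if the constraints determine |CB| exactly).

|CB| ∈ [16, 70]  (≈ [16.0000, 70.0000])

|AB| ∈ [21, 27]
|BD| ∈ {43}
|CD| ∈ [21, 27]
|AD| ∈ [16, 70]
|BC| ∈ [16, 70]
|AC| ∈ [0, 97]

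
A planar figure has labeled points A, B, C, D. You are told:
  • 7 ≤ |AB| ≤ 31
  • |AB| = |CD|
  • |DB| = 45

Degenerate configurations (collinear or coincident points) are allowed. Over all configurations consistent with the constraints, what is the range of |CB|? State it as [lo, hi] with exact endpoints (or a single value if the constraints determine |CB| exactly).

|CB| ∈ [14, 76]  (≈ [14.0000, 76.0000])

|AB| ∈ [7, 31]
|BD| ∈ {45}
|CD| ∈ [7, 31]
|AD| ∈ [14, 76]
|BC| ∈ [14, 76]
|AC| ∈ [0, 107]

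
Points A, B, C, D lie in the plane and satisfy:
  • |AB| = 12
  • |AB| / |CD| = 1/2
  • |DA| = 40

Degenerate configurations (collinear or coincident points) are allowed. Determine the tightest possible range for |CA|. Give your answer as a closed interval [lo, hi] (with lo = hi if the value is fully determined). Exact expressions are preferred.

|AB| ∈ {12}
|AD| ∈ {40}
|CD| ∈ {24}
|BD| ∈ [28, 52]
|AC| ∈ [16, 64]
|BC| ∈ [4, 76]

|CA| ∈ [16, 64]  (≈ [16.0000, 64.0000])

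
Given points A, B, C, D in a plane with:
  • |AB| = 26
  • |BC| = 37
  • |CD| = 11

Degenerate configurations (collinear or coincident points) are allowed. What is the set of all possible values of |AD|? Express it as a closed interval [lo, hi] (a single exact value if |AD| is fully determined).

|AB| ∈ {26}
|BC| ∈ {37}
|CD| ∈ {11}
|AC| ∈ [11, 63]
|BD| ∈ [26, 48]
|AD| ∈ [0, 74]

|AD| ∈ [0, 74]  (≈ [0.0000, 74.0000])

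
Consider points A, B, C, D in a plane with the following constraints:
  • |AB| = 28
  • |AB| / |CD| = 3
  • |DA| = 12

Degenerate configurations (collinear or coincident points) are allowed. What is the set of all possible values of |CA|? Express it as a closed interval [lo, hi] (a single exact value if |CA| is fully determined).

|AB| ∈ {28}
|AD| ∈ {12}
|CD| ∈ {28/3}
|BD| ∈ [16, 40]
|AC| ∈ [8/3, 64/3]
|BC| ∈ [20/3, 148/3]

|CA| ∈ [8/3, 64/3]  (≈ [2.6667, 21.3333])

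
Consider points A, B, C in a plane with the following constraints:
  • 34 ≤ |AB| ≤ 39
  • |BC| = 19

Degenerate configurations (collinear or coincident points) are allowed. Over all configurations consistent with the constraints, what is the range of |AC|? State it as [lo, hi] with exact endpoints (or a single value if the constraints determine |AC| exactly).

|AB| ∈ [34, 39]
|BC| ∈ {19}
|AC| ∈ [15, 58]

|AC| ∈ [15, 58]  (≈ [15.0000, 58.0000])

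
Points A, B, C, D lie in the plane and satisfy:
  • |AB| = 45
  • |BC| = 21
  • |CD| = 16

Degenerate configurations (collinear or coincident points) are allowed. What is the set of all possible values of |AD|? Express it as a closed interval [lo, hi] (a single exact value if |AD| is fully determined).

|AB| ∈ {45}
|BC| ∈ {21}
|CD| ∈ {16}
|AC| ∈ [24, 66]
|BD| ∈ [5, 37]
|AD| ∈ [8, 82]

|AD| ∈ [8, 82]  (≈ [8.0000, 82.0000])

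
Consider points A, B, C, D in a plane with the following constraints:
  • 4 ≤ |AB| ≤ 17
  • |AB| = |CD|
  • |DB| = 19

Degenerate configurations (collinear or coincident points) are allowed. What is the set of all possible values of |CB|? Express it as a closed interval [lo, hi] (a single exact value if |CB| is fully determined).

|CB| ∈ [2, 36]  (≈ [2.0000, 36.0000])

|AB| ∈ [4, 17]
|BD| ∈ {19}
|CD| ∈ [4, 17]
|AD| ∈ [2, 36]
|BC| ∈ [2, 36]
|AC| ∈ [0, 53]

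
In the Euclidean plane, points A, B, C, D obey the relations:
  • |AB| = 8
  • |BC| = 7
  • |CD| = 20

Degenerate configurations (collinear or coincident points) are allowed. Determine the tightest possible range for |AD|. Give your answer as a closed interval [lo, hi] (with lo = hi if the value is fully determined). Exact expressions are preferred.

|AB| ∈ {8}
|BC| ∈ {7}
|CD| ∈ {20}
|AC| ∈ [1, 15]
|BD| ∈ [13, 27]
|AD| ∈ [5, 35]

|AD| ∈ [5, 35]  (≈ [5.0000, 35.0000])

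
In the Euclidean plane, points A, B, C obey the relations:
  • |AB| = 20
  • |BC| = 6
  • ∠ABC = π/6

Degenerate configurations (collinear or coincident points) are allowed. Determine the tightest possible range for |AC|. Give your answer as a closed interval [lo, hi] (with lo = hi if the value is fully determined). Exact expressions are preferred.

|AB| ∈ {20}
|BC| ∈ {6}
|AC| ∈ {2·√(109 - 30·√(3))}

|AC| = 2·√(109 - 30·√(3))  (≈ 15.1048)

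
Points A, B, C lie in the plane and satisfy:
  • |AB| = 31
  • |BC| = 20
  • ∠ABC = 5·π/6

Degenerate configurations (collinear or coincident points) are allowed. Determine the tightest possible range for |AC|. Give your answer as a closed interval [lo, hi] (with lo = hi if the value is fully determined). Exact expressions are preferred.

|AB| ∈ {31}
|BC| ∈ {20}
|AC| ∈ {√(620·√(3) + 1361)}

|AC| = √(620·√(3) + 1361)  (≈ 49.3444)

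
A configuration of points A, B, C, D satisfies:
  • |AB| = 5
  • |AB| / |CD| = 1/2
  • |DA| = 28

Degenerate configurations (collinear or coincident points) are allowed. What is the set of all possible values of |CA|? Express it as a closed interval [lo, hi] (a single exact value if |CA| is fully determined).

|AB| ∈ {5}
|AD| ∈ {28}
|CD| ∈ {10}
|BD| ∈ [23, 33]
|AC| ∈ [18, 38]
|BC| ∈ [13, 43]

|CA| ∈ [18, 38]  (≈ [18.0000, 38.0000])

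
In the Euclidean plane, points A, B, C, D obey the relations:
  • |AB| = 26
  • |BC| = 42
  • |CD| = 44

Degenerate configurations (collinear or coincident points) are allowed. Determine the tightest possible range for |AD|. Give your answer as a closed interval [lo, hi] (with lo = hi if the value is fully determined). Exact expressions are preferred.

|AD| ∈ [0, 112]  (≈ [0.0000, 112.0000])

|AB| ∈ {26}
|BC| ∈ {42}
|CD| ∈ {44}
|AC| ∈ [16, 68]
|BD| ∈ [2, 86]
|AD| ∈ [0, 112]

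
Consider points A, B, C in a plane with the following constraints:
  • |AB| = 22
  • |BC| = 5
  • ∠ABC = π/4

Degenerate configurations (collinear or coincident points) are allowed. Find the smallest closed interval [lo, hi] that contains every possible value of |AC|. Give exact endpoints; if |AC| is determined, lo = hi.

|AB| ∈ {22}
|BC| ∈ {5}
|AC| ∈ {√(509 - 110·√(2))}

|AC| = √(509 - 110·√(2))  (≈ 18.7999)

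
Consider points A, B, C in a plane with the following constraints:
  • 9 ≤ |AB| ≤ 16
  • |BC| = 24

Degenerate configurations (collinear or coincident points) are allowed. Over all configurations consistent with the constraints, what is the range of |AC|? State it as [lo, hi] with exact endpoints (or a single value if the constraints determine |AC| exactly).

|AB| ∈ [9, 16]
|BC| ∈ {24}
|AC| ∈ [8, 40]

|AC| ∈ [8, 40]  (≈ [8.0000, 40.0000])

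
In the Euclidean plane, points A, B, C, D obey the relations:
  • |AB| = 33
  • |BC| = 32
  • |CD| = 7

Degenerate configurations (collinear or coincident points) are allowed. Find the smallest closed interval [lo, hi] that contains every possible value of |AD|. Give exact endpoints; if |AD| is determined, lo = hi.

|AB| ∈ {33}
|BC| ∈ {32}
|CD| ∈ {7}
|AC| ∈ [1, 65]
|BD| ∈ [25, 39]
|AD| ∈ [0, 72]

|AD| ∈ [0, 72]  (≈ [0.0000, 72.0000])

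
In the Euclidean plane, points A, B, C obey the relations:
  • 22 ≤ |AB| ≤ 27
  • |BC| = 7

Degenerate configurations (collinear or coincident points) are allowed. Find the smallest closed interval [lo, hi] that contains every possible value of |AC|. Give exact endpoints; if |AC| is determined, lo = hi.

|AC| ∈ [15, 34]  (≈ [15.0000, 34.0000])

|AB| ∈ [22, 27]
|BC| ∈ {7}
|AC| ∈ [15, 34]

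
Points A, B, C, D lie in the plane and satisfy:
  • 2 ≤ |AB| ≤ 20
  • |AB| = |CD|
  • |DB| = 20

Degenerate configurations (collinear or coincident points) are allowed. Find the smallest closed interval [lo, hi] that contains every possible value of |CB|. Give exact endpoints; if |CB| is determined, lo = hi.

|CB| ∈ [0, 40]  (≈ [0.0000, 40.0000])

|AB| ∈ [2, 20]
|BD| ∈ {20}
|CD| ∈ [2, 20]
|AD| ∈ [0, 40]
|BC| ∈ [0, 40]
|AC| ∈ [0, 60]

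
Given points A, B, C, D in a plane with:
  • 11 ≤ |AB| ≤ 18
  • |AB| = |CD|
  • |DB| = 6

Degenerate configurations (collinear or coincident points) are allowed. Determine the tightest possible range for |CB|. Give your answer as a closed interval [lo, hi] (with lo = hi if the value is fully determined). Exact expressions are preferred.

|CB| ∈ [5, 24]  (≈ [5.0000, 24.0000])

|AB| ∈ [11, 18]
|BD| ∈ {6}
|CD| ∈ [11, 18]
|AD| ∈ [5, 24]
|BC| ∈ [5, 24]
|AC| ∈ [0, 42]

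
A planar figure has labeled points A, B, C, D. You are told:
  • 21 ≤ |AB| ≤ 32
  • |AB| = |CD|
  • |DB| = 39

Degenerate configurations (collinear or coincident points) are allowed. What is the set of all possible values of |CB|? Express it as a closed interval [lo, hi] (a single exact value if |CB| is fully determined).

|CB| ∈ [7, 71]  (≈ [7.0000, 71.0000])

|AB| ∈ [21, 32]
|BD| ∈ {39}
|CD| ∈ [21, 32]
|AD| ∈ [7, 71]
|BC| ∈ [7, 71]
|AC| ∈ [0, 103]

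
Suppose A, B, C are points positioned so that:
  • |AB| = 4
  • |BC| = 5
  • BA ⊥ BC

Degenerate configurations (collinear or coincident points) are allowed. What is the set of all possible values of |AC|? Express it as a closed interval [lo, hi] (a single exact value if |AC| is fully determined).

|AC| = √(41)  (≈ 6.4031)

|AB| ∈ {4}
|BC| ∈ {5}
|AC| ∈ {√(41)}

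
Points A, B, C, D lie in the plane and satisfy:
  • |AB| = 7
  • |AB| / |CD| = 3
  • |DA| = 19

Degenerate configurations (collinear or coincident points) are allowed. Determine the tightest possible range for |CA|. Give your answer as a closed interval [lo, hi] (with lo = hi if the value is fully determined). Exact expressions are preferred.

|AB| ∈ {7}
|AD| ∈ {19}
|CD| ∈ {7/3}
|BD| ∈ [12, 26]
|AC| ∈ [50/3, 64/3]
|BC| ∈ [29/3, 85/3]

|CA| ∈ [50/3, 64/3]  (≈ [16.6667, 21.3333])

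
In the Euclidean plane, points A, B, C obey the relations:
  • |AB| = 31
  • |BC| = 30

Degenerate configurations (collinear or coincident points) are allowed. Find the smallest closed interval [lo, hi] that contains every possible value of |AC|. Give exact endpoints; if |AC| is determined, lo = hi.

|AB| ∈ {31}
|BC| ∈ {30}
|AC| ∈ [1, 61]

|AC| ∈ [1, 61]  (≈ [1.0000, 61.0000])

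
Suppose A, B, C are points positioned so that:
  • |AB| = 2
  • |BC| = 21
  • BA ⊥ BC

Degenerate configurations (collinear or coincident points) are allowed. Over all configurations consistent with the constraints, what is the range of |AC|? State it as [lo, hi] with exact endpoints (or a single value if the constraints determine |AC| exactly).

|AC| = √(445)  (≈ 21.0950)

|AB| ∈ {2}
|BC| ∈ {21}
|AC| ∈ {√(445)}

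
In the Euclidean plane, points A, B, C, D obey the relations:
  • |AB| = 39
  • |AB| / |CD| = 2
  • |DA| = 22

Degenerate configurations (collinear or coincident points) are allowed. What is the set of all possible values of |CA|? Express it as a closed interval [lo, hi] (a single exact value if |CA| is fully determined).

|CA| ∈ [5/2, 83/2]  (≈ [2.5000, 41.5000])

|AB| ∈ {39}
|AD| ∈ {22}
|CD| ∈ {39/2}
|BD| ∈ [17, 61]
|AC| ∈ [5/2, 83/2]
|BC| ∈ [0, 161/2]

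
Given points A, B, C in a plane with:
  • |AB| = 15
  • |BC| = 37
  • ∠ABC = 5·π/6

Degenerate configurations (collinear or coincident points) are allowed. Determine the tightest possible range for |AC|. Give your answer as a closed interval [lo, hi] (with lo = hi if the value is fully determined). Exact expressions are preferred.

|AC| = √(555·√(3) + 1594)  (≈ 50.5499)

|AB| ∈ {15}
|BC| ∈ {37}
|AC| ∈ {√(555·√(3) + 1594)}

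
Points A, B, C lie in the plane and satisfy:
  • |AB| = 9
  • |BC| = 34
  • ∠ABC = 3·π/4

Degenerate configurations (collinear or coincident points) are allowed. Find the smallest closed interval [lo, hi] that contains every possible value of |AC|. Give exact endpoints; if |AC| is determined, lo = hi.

|AB| ∈ {9}
|BC| ∈ {34}
|AC| ∈ {√(306·√(2) + 1237)}

|AC| = √(306·√(2) + 1237)  (≈ 40.8626)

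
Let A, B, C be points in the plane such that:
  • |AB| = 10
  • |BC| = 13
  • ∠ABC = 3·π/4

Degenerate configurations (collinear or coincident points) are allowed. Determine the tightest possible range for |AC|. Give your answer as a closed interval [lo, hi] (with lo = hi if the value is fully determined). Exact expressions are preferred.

|AB| ∈ {10}
|BC| ∈ {13}
|AC| ∈ {√(130·√(2) + 269)}

|AC| = √(130·√(2) + 269)  (≈ 21.2802)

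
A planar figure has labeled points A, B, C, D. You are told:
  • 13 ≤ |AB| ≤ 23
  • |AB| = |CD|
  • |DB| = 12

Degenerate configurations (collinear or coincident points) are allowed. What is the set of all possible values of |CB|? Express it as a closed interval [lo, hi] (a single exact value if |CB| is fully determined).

|CB| ∈ [1, 35]  (≈ [1.0000, 35.0000])

|AB| ∈ [13, 23]
|BD| ∈ {12}
|CD| ∈ [13, 23]
|AD| ∈ [1, 35]
|BC| ∈ [1, 35]
|AC| ∈ [0, 58]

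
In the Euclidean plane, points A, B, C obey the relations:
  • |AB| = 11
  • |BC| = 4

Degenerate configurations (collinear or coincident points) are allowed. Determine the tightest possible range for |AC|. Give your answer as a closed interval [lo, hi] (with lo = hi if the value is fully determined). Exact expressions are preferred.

|AC| ∈ [7, 15]  (≈ [7.0000, 15.0000])

|AB| ∈ {11}
|BC| ∈ {4}
|AC| ∈ [7, 15]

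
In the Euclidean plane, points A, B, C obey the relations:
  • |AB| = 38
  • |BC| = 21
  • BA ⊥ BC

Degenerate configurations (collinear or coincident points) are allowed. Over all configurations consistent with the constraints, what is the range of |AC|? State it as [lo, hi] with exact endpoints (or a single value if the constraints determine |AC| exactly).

|AC| = √(1885)  (≈ 43.4166)

|AB| ∈ {38}
|BC| ∈ {21}
|AC| ∈ {√(1885)}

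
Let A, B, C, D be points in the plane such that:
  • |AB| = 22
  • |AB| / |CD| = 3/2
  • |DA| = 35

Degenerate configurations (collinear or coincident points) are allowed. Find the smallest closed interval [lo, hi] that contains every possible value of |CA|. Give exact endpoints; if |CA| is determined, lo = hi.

|AB| ∈ {22}
|AD| ∈ {35}
|CD| ∈ {44/3}
|BD| ∈ [13, 57]
|AC| ∈ [61/3, 149/3]
|BC| ∈ [0, 215/3]

|CA| ∈ [61/3, 149/3]  (≈ [20.3333, 49.6667])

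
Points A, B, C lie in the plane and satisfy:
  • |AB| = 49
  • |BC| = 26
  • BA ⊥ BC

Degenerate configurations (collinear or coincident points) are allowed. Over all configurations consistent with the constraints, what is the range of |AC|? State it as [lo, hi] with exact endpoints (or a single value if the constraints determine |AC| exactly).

|AB| ∈ {49}
|BC| ∈ {26}
|AC| ∈ {√(3077)}

|AC| = √(3077)  (≈ 55.4707)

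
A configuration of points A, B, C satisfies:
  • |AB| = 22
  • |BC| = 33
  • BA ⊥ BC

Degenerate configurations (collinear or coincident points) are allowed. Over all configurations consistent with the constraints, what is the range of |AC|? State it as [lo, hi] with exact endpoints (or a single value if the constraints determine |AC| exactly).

|AC| = 11·√(13)  (≈ 39.6611)

|AB| ∈ {22}
|BC| ∈ {33}
|AC| ∈ {11·√(13)}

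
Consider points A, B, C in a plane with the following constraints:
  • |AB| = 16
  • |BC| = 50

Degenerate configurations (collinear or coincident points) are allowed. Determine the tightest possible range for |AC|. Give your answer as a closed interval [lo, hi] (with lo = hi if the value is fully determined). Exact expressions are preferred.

|AB| ∈ {16}
|BC| ∈ {50}
|AC| ∈ [34, 66]

|AC| ∈ [34, 66]  (≈ [34.0000, 66.0000])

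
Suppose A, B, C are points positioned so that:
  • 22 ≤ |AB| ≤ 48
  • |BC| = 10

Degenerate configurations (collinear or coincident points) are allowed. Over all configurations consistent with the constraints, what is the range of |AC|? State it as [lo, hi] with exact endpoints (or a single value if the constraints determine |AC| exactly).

|AC| ∈ [12, 58]  (≈ [12.0000, 58.0000])

|AB| ∈ [22, 48]
|BC| ∈ {10}
|AC| ∈ [12, 58]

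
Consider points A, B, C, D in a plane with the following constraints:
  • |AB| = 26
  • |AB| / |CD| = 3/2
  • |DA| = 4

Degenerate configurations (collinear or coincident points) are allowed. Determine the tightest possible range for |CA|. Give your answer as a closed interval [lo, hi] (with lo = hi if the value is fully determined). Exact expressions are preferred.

|CA| ∈ [40/3, 64/3]  (≈ [13.3333, 21.3333])

|AB| ∈ {26}
|AD| ∈ {4}
|CD| ∈ {52/3}
|BD| ∈ [22, 30]
|AC| ∈ [40/3, 64/3]
|BC| ∈ [14/3, 142/3]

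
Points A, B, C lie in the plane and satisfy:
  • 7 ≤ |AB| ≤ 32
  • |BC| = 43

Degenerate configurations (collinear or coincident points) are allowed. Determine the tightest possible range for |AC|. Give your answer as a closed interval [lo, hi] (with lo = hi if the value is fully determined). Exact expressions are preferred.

|AB| ∈ [7, 32]
|BC| ∈ {43}
|AC| ∈ [11, 75]

|AC| ∈ [11, 75]  (≈ [11.0000, 75.0000])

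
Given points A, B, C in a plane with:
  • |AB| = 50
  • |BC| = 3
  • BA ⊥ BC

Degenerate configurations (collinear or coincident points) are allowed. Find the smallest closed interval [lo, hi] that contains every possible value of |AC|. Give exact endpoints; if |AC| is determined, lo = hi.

|AB| ∈ {50}
|BC| ∈ {3}
|AC| ∈ {√(2509)}

|AC| = √(2509)  (≈ 50.0899)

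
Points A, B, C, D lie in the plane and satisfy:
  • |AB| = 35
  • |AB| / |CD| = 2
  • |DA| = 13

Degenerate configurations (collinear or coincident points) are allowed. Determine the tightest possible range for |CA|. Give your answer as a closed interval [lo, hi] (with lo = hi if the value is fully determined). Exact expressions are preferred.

|AB| ∈ {35}
|AD| ∈ {13}
|CD| ∈ {35/2}
|BD| ∈ [22, 48]
|AC| ∈ [9/2, 61/2]
|BC| ∈ [9/2, 131/2]

|CA| ∈ [9/2, 61/2]  (≈ [4.5000, 30.5000])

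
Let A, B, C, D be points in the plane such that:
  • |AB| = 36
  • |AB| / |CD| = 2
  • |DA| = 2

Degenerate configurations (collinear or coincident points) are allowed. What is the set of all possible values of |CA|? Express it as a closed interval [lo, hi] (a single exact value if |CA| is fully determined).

|CA| ∈ [16, 20]  (≈ [16.0000, 20.0000])

|AB| ∈ {36}
|AD| ∈ {2}
|CD| ∈ {18}
|BD| ∈ [34, 38]
|AC| ∈ [16, 20]
|BC| ∈ [16, 56]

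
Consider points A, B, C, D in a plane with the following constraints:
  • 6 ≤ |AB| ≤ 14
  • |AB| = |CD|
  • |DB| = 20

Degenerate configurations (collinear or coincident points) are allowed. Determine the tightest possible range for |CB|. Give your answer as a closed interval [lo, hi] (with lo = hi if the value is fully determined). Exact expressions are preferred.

|AB| ∈ [6, 14]
|BD| ∈ {20}
|CD| ∈ [6, 14]
|AD| ∈ [6, 34]
|BC| ∈ [6, 34]
|AC| ∈ [0, 48]

|CB| ∈ [6, 34]  (≈ [6.0000, 34.0000])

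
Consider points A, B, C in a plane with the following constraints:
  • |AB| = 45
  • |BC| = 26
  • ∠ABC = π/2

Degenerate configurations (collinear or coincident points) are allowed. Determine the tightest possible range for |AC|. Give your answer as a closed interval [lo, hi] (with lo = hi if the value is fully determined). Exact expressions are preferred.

|AB| ∈ {45}
|BC| ∈ {26}
|AC| ∈ {√(2701)}

|AC| = √(2701)  (≈ 51.9711)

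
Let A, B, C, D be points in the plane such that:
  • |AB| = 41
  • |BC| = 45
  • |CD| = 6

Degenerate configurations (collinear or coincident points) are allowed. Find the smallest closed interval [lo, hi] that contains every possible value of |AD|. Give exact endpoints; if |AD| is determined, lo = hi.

|AD| ∈ [0, 92]  (≈ [0.0000, 92.0000])

|AB| ∈ {41}
|BC| ∈ {45}
|CD| ∈ {6}
|AC| ∈ [4, 86]
|BD| ∈ [39, 51]
|AD| ∈ [0, 92]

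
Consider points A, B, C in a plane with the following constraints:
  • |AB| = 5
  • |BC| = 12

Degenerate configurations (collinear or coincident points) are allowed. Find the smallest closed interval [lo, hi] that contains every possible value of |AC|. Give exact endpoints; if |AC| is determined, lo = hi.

|AC| ∈ [7, 17]  (≈ [7.0000, 17.0000])

|AB| ∈ {5}
|BC| ∈ {12}
|AC| ∈ [7, 17]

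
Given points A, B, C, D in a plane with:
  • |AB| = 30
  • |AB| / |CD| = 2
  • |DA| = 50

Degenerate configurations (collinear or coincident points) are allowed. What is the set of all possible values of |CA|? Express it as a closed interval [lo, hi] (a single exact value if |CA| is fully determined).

|AB| ∈ {30}
|AD| ∈ {50}
|CD| ∈ {15}
|BD| ∈ [20, 80]
|AC| ∈ [35, 65]
|BC| ∈ [5, 95]

|CA| ∈ [35, 65]  (≈ [35.0000, 65.0000])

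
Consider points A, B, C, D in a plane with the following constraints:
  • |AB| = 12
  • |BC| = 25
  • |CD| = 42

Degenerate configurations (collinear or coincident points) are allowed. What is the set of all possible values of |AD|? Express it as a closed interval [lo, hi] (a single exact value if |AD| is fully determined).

|AB| ∈ {12}
|BC| ∈ {25}
|CD| ∈ {42}
|AC| ∈ [13, 37]
|BD| ∈ [17, 67]
|AD| ∈ [5, 79]

|AD| ∈ [5, 79]  (≈ [5.0000, 79.0000])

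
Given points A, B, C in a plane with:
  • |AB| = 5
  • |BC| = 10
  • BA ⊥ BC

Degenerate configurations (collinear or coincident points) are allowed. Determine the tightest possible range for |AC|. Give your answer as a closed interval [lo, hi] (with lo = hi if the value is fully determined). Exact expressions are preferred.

|AC| = 5·√(5)  (≈ 11.1803)

|AB| ∈ {5}
|BC| ∈ {10}
|AC| ∈ {5·√(5)}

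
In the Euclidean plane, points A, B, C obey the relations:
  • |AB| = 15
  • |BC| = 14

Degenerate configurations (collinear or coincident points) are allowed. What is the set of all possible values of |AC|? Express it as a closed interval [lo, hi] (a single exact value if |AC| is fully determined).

|AC| ∈ [1, 29]  (≈ [1.0000, 29.0000])

|AB| ∈ {15}
|BC| ∈ {14}
|AC| ∈ [1, 29]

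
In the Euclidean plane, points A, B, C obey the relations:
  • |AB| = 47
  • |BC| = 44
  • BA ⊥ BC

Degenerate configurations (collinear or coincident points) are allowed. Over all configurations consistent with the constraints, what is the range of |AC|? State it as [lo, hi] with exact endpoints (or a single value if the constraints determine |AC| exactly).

|AC| = √(4145)  (≈ 64.3817)

|AB| ∈ {47}
|BC| ∈ {44}
|AC| ∈ {√(4145)}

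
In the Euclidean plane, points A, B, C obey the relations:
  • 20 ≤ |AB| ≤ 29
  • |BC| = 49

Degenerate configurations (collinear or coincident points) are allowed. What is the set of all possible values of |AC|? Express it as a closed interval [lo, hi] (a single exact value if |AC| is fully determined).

|AB| ∈ [20, 29]
|BC| ∈ {49}
|AC| ∈ [20, 78]

|AC| ∈ [20, 78]  (≈ [20.0000, 78.0000])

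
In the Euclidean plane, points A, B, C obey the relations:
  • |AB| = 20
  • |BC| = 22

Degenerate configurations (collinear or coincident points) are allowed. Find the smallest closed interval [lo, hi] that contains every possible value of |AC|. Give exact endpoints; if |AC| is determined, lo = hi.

|AB| ∈ {20}
|BC| ∈ {22}
|AC| ∈ [2, 42]

|AC| ∈ [2, 42]  (≈ [2.0000, 42.0000])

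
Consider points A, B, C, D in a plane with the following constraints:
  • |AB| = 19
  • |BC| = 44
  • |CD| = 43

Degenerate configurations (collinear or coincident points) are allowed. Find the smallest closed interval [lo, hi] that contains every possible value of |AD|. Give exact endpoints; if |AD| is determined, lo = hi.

|AB| ∈ {19}
|BC| ∈ {44}
|CD| ∈ {43}
|AC| ∈ [25, 63]
|BD| ∈ [1, 87]
|AD| ∈ [0, 106]

|AD| ∈ [0, 106]  (≈ [0.0000, 106.0000])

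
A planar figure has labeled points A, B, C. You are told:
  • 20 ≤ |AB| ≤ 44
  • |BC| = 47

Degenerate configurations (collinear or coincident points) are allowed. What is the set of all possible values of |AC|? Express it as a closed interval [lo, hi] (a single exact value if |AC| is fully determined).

|AC| ∈ [3, 91]  (≈ [3.0000, 91.0000])

|AB| ∈ [20, 44]
|BC| ∈ {47}
|AC| ∈ [3, 91]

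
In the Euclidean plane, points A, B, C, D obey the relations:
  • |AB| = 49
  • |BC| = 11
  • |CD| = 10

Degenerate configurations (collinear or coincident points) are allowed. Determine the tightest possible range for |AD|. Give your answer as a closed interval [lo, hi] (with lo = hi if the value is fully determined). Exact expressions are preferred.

|AB| ∈ {49}
|BC| ∈ {11}
|CD| ∈ {10}
|AC| ∈ [38, 60]
|BD| ∈ [1, 21]
|AD| ∈ [28, 70]

|AD| ∈ [28, 70]  (≈ [28.0000, 70.0000])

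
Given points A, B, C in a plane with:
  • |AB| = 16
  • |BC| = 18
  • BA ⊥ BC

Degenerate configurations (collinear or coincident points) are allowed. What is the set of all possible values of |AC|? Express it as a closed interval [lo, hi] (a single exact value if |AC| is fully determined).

|AB| ∈ {16}
|BC| ∈ {18}
|AC| ∈ {2·√(145)}

|AC| = 2·√(145)  (≈ 24.0832)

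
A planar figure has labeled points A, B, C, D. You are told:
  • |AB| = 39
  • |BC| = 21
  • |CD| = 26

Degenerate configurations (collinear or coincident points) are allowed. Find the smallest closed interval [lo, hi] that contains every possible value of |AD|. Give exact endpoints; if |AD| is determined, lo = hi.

|AD| ∈ [0, 86]  (≈ [0.0000, 86.0000])

|AB| ∈ {39}
|BC| ∈ {21}
|CD| ∈ {26}
|AC| ∈ [18, 60]
|BD| ∈ [5, 47]
|AD| ∈ [0, 86]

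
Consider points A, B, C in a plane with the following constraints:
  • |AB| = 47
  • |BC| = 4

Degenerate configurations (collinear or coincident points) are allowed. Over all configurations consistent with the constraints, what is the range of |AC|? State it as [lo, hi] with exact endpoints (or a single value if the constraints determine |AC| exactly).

|AC| ∈ [43, 51]  (≈ [43.0000, 51.0000])

|AB| ∈ {47}
|BC| ∈ {4}
|AC| ∈ [43, 51]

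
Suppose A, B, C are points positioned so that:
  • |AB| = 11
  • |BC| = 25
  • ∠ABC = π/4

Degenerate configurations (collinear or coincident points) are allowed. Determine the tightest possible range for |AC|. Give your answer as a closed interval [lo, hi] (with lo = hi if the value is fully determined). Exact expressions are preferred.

|AB| ∈ {11}
|BC| ∈ {25}
|AC| ∈ {√(746 - 275·√(2))}

|AC| = √(746 - 275·√(2))  (≈ 18.8969)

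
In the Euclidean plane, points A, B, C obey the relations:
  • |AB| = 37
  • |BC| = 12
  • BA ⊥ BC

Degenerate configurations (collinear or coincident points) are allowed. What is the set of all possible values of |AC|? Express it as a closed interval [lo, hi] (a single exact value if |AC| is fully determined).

|AB| ∈ {37}
|BC| ∈ {12}
|AC| ∈ {√(1513)}

|AC| = √(1513)  (≈ 38.8973)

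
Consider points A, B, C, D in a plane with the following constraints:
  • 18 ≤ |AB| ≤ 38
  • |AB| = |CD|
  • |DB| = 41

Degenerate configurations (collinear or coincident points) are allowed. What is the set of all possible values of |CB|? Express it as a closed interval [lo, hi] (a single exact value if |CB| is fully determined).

|AB| ∈ [18, 38]
|BD| ∈ {41}
|CD| ∈ [18, 38]
|AD| ∈ [3, 79]
|BC| ∈ [3, 79]
|AC| ∈ [0, 117]

|CB| ∈ [3, 79]  (≈ [3.0000, 79.0000])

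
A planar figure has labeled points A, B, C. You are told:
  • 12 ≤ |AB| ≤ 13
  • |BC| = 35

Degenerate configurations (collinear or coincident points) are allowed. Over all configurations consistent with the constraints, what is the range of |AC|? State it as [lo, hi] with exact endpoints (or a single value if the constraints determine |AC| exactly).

|AB| ∈ [12, 13]
|BC| ∈ {35}
|AC| ∈ [22, 48]

|AC| ∈ [22, 48]  (≈ [22.0000, 48.0000])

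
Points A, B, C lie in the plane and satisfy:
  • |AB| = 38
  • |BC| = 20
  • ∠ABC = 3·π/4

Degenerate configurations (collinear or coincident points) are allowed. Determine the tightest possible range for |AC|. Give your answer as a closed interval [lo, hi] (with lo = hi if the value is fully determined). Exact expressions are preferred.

|AC| = 2·√(190·√(2) + 461)  (≈ 54.0259)

|AB| ∈ {38}
|BC| ∈ {20}
|AC| ∈ {2·√(190·√(2) + 461)}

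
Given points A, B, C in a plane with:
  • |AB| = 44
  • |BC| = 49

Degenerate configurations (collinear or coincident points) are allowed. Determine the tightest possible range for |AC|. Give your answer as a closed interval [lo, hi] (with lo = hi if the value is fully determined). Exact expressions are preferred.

|AC| ∈ [5, 93]  (≈ [5.0000, 93.0000])

|AB| ∈ {44}
|BC| ∈ {49}
|AC| ∈ [5, 93]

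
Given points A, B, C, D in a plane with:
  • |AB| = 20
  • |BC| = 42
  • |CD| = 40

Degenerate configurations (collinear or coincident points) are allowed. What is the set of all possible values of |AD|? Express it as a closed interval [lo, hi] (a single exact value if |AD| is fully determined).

|AD| ∈ [0, 102]  (≈ [0.0000, 102.0000])

|AB| ∈ {20}
|BC| ∈ {42}
|CD| ∈ {40}
|AC| ∈ [22, 62]
|BD| ∈ [2, 82]
|AD| ∈ [0, 102]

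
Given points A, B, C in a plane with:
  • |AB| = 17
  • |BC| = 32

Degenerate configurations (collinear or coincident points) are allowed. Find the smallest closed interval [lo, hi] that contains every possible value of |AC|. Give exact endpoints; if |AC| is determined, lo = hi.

|AC| ∈ [15, 49]  (≈ [15.0000, 49.0000])

|AB| ∈ {17}
|BC| ∈ {32}
|AC| ∈ [15, 49]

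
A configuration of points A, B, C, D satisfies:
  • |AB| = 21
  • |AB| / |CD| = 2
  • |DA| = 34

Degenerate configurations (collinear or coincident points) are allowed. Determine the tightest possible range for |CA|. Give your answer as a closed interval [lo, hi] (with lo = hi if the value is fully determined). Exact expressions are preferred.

|CA| ∈ [47/2, 89/2]  (≈ [23.5000, 44.5000])

|AB| ∈ {21}
|AD| ∈ {34}
|CD| ∈ {21/2}
|BD| ∈ [13, 55]
|AC| ∈ [47/2, 89/2]
|BC| ∈ [5/2, 131/2]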